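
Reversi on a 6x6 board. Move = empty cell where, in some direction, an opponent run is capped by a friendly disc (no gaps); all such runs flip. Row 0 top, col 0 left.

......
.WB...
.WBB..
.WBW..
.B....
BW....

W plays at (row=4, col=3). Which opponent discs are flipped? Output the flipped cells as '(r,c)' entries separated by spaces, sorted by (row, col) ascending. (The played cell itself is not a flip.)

Answer: (3,2)

Derivation:
Dir NW: opp run (3,2) capped by W -> flip
Dir N: first cell 'W' (not opp) -> no flip
Dir NE: first cell '.' (not opp) -> no flip
Dir W: first cell '.' (not opp) -> no flip
Dir E: first cell '.' (not opp) -> no flip
Dir SW: first cell '.' (not opp) -> no flip
Dir S: first cell '.' (not opp) -> no flip
Dir SE: first cell '.' (not opp) -> no flip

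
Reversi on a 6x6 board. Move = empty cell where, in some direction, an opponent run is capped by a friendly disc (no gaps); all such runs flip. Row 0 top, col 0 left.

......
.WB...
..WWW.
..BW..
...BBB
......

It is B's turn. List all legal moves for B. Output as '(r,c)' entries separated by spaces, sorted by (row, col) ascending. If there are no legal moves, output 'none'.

Answer: (0,0) (1,0) (1,3) (1,4) (3,4)

Derivation:
(0,0): flips 3 -> legal
(0,1): no bracket -> illegal
(0,2): no bracket -> illegal
(1,0): flips 1 -> legal
(1,3): flips 2 -> legal
(1,4): flips 1 -> legal
(1,5): no bracket -> illegal
(2,0): no bracket -> illegal
(2,1): no bracket -> illegal
(2,5): no bracket -> illegal
(3,1): no bracket -> illegal
(3,4): flips 2 -> legal
(3,5): no bracket -> illegal
(4,2): no bracket -> illegal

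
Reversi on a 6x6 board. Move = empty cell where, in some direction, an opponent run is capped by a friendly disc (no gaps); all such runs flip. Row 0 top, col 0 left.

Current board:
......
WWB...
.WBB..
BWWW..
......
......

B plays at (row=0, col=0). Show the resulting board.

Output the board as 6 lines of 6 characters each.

Answer: B.....
WBB...
.WBB..
BWWW..
......
......

Derivation:
Place B at (0,0); scan 8 dirs for brackets.
Dir NW: edge -> no flip
Dir N: edge -> no flip
Dir NE: edge -> no flip
Dir W: edge -> no flip
Dir E: first cell '.' (not opp) -> no flip
Dir SW: edge -> no flip
Dir S: opp run (1,0), next='.' -> no flip
Dir SE: opp run (1,1) capped by B -> flip
All flips: (1,1)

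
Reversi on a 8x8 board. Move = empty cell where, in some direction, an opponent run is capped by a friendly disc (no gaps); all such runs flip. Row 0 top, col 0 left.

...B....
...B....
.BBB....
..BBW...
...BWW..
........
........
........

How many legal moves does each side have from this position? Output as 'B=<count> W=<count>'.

Answer: B=5 W=5

Derivation:
-- B to move --
(2,4): no bracket -> illegal
(2,5): flips 1 -> legal
(3,5): flips 1 -> legal
(3,6): no bracket -> illegal
(4,6): flips 2 -> legal
(5,3): no bracket -> illegal
(5,4): no bracket -> illegal
(5,5): flips 1 -> legal
(5,6): flips 2 -> legal
B mobility = 5
-- W to move --
(0,2): no bracket -> illegal
(0,4): no bracket -> illegal
(1,0): no bracket -> illegal
(1,1): flips 2 -> legal
(1,2): flips 1 -> legal
(1,4): no bracket -> illegal
(2,0): no bracket -> illegal
(2,4): no bracket -> illegal
(3,0): no bracket -> illegal
(3,1): flips 2 -> legal
(4,1): no bracket -> illegal
(4,2): flips 1 -> legal
(5,2): flips 1 -> legal
(5,3): no bracket -> illegal
(5,4): no bracket -> illegal
W mobility = 5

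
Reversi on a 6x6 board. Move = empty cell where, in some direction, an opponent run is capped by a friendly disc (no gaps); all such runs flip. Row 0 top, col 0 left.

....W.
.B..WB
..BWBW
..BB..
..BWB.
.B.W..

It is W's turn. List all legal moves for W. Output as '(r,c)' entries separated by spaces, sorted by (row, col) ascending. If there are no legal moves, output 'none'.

Answer: (0,5) (2,1) (3,1) (3,4) (3,5) (4,1) (4,5)

Derivation:
(0,0): no bracket -> illegal
(0,1): no bracket -> illegal
(0,2): no bracket -> illegal
(0,5): flips 1 -> legal
(1,0): no bracket -> illegal
(1,2): no bracket -> illegal
(1,3): no bracket -> illegal
(2,0): no bracket -> illegal
(2,1): flips 2 -> legal
(3,1): flips 1 -> legal
(3,4): flips 1 -> legal
(3,5): flips 1 -> legal
(4,0): no bracket -> illegal
(4,1): flips 2 -> legal
(4,5): flips 1 -> legal
(5,0): no bracket -> illegal
(5,2): no bracket -> illegal
(5,4): no bracket -> illegal
(5,5): no bracket -> illegal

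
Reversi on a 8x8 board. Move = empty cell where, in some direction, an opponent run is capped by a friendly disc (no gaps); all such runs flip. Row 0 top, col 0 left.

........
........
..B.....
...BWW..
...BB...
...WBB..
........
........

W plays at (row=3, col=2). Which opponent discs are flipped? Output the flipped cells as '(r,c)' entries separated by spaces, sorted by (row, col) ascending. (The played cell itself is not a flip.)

Dir NW: first cell '.' (not opp) -> no flip
Dir N: opp run (2,2), next='.' -> no flip
Dir NE: first cell '.' (not opp) -> no flip
Dir W: first cell '.' (not opp) -> no flip
Dir E: opp run (3,3) capped by W -> flip
Dir SW: first cell '.' (not opp) -> no flip
Dir S: first cell '.' (not opp) -> no flip
Dir SE: opp run (4,3) (5,4), next='.' -> no flip

Answer: (3,3)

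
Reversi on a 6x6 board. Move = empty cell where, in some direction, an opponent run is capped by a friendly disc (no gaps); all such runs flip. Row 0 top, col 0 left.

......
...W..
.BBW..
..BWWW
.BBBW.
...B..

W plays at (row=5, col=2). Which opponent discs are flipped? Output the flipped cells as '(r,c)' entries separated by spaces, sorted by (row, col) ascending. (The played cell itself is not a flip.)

Dir NW: opp run (4,1), next='.' -> no flip
Dir N: opp run (4,2) (3,2) (2,2), next='.' -> no flip
Dir NE: opp run (4,3) capped by W -> flip
Dir W: first cell '.' (not opp) -> no flip
Dir E: opp run (5,3), next='.' -> no flip
Dir SW: edge -> no flip
Dir S: edge -> no flip
Dir SE: edge -> no flip

Answer: (4,3)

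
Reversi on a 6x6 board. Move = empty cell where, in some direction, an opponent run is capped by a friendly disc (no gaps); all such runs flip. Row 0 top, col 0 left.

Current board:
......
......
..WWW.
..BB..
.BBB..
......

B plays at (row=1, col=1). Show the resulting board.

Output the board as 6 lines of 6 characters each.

Place B at (1,1); scan 8 dirs for brackets.
Dir NW: first cell '.' (not opp) -> no flip
Dir N: first cell '.' (not opp) -> no flip
Dir NE: first cell '.' (not opp) -> no flip
Dir W: first cell '.' (not opp) -> no flip
Dir E: first cell '.' (not opp) -> no flip
Dir SW: first cell '.' (not opp) -> no flip
Dir S: first cell '.' (not opp) -> no flip
Dir SE: opp run (2,2) capped by B -> flip
All flips: (2,2)

Answer: ......
.B....
..BWW.
..BB..
.BBB..
......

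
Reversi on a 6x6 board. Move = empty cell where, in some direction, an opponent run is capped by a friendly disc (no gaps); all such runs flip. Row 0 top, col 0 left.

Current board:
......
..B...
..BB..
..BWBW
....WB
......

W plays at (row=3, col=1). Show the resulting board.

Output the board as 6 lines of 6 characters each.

Answer: ......
..B...
..BB..
.WWWBW
....WB
......

Derivation:
Place W at (3,1); scan 8 dirs for brackets.
Dir NW: first cell '.' (not opp) -> no flip
Dir N: first cell '.' (not opp) -> no flip
Dir NE: opp run (2,2), next='.' -> no flip
Dir W: first cell '.' (not opp) -> no flip
Dir E: opp run (3,2) capped by W -> flip
Dir SW: first cell '.' (not opp) -> no flip
Dir S: first cell '.' (not opp) -> no flip
Dir SE: first cell '.' (not opp) -> no flip
All flips: (3,2)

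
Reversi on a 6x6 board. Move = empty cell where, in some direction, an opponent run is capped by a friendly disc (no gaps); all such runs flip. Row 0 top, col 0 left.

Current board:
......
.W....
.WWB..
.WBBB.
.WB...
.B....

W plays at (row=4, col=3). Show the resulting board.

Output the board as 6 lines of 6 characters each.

Place W at (4,3); scan 8 dirs for brackets.
Dir NW: opp run (3,2) capped by W -> flip
Dir N: opp run (3,3) (2,3), next='.' -> no flip
Dir NE: opp run (3,4), next='.' -> no flip
Dir W: opp run (4,2) capped by W -> flip
Dir E: first cell '.' (not opp) -> no flip
Dir SW: first cell '.' (not opp) -> no flip
Dir S: first cell '.' (not opp) -> no flip
Dir SE: first cell '.' (not opp) -> no flip
All flips: (3,2) (4,2)

Answer: ......
.W....
.WWB..
.WWBB.
.WWW..
.B....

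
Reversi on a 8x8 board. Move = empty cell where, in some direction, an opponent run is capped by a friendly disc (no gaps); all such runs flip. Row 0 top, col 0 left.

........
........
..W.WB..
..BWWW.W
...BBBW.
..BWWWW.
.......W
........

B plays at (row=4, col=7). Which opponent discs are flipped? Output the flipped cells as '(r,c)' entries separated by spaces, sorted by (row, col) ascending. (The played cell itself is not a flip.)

Answer: (4,6)

Derivation:
Dir NW: first cell '.' (not opp) -> no flip
Dir N: opp run (3,7), next='.' -> no flip
Dir NE: edge -> no flip
Dir W: opp run (4,6) capped by B -> flip
Dir E: edge -> no flip
Dir SW: opp run (5,6), next='.' -> no flip
Dir S: first cell '.' (not opp) -> no flip
Dir SE: edge -> no flip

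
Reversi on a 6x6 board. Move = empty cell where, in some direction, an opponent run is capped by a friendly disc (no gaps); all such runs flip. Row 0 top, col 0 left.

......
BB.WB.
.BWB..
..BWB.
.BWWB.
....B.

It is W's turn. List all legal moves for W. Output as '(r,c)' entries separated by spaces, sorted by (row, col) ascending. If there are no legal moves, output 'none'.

Answer: (0,0) (1,5) (2,0) (2,4) (2,5) (3,1) (3,5) (4,0) (4,5) (5,5)

Derivation:
(0,0): flips 1 -> legal
(0,1): no bracket -> illegal
(0,2): no bracket -> illegal
(0,3): no bracket -> illegal
(0,4): no bracket -> illegal
(0,5): no bracket -> illegal
(1,2): no bracket -> illegal
(1,5): flips 1 -> legal
(2,0): flips 1 -> legal
(2,4): flips 1 -> legal
(2,5): flips 1 -> legal
(3,0): no bracket -> illegal
(3,1): flips 1 -> legal
(3,5): flips 1 -> legal
(4,0): flips 1 -> legal
(4,5): flips 1 -> legal
(5,0): no bracket -> illegal
(5,1): no bracket -> illegal
(5,2): no bracket -> illegal
(5,3): no bracket -> illegal
(5,5): flips 1 -> legal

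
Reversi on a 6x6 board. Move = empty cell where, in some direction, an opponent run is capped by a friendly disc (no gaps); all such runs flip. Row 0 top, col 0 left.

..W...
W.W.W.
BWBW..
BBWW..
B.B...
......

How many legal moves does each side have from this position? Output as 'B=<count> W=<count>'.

-- B to move --
(0,0): flips 1 -> legal
(0,1): no bracket -> illegal
(0,3): flips 2 -> legal
(0,4): no bracket -> illegal
(0,5): no bracket -> illegal
(1,1): flips 1 -> legal
(1,3): no bracket -> illegal
(1,5): no bracket -> illegal
(2,4): flips 2 -> legal
(2,5): no bracket -> illegal
(3,4): flips 2 -> legal
(4,1): no bracket -> illegal
(4,3): no bracket -> illegal
(4,4): flips 1 -> legal
B mobility = 6
-- W to move --
(1,1): flips 1 -> legal
(1,3): no bracket -> illegal
(4,1): flips 1 -> legal
(4,3): no bracket -> illegal
(5,0): flips 3 -> legal
(5,1): flips 1 -> legal
(5,2): flips 1 -> legal
(5,3): no bracket -> illegal
W mobility = 5

Answer: B=6 W=5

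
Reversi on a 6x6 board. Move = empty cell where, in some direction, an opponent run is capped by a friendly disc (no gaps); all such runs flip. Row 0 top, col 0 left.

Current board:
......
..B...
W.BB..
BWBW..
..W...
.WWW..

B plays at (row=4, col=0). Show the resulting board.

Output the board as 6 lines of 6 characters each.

Place B at (4,0); scan 8 dirs for brackets.
Dir NW: edge -> no flip
Dir N: first cell 'B' (not opp) -> no flip
Dir NE: opp run (3,1) capped by B -> flip
Dir W: edge -> no flip
Dir E: first cell '.' (not opp) -> no flip
Dir SW: edge -> no flip
Dir S: first cell '.' (not opp) -> no flip
Dir SE: opp run (5,1), next=edge -> no flip
All flips: (3,1)

Answer: ......
..B...
W.BB..
BBBW..
B.W...
.WWW..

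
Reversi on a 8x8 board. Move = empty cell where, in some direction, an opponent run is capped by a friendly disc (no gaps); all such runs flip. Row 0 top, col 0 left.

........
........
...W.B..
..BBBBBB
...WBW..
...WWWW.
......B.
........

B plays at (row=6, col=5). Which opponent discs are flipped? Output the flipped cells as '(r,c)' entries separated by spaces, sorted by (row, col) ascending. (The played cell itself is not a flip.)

Answer: (4,3) (4,5) (5,4) (5,5)

Derivation:
Dir NW: opp run (5,4) (4,3) capped by B -> flip
Dir N: opp run (5,5) (4,5) capped by B -> flip
Dir NE: opp run (5,6), next='.' -> no flip
Dir W: first cell '.' (not opp) -> no flip
Dir E: first cell 'B' (not opp) -> no flip
Dir SW: first cell '.' (not opp) -> no flip
Dir S: first cell '.' (not opp) -> no flip
Dir SE: first cell '.' (not opp) -> no flip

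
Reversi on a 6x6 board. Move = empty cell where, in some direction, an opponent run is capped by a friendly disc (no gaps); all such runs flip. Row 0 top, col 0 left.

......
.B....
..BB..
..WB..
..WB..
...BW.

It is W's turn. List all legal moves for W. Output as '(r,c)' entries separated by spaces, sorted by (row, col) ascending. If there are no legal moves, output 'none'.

(0,0): no bracket -> illegal
(0,1): no bracket -> illegal
(0,2): no bracket -> illegal
(1,0): no bracket -> illegal
(1,2): flips 1 -> legal
(1,3): no bracket -> illegal
(1,4): flips 1 -> legal
(2,0): no bracket -> illegal
(2,1): no bracket -> illegal
(2,4): flips 1 -> legal
(3,1): no bracket -> illegal
(3,4): flips 1 -> legal
(4,4): flips 1 -> legal
(5,2): flips 1 -> legal

Answer: (1,2) (1,4) (2,4) (3,4) (4,4) (5,2)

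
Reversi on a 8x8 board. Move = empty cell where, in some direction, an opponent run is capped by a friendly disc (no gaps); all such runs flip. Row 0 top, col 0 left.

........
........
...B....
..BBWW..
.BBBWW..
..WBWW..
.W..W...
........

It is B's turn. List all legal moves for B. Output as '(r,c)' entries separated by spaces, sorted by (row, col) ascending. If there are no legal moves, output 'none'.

(2,4): no bracket -> illegal
(2,5): flips 1 -> legal
(2,6): flips 2 -> legal
(3,6): flips 2 -> legal
(4,6): flips 2 -> legal
(5,0): no bracket -> illegal
(5,1): flips 1 -> legal
(5,6): flips 4 -> legal
(6,0): no bracket -> illegal
(6,2): flips 1 -> legal
(6,3): flips 1 -> legal
(6,5): flips 1 -> legal
(6,6): flips 2 -> legal
(7,0): flips 2 -> legal
(7,1): no bracket -> illegal
(7,2): no bracket -> illegal
(7,3): no bracket -> illegal
(7,4): no bracket -> illegal
(7,5): flips 1 -> legal

Answer: (2,5) (2,6) (3,6) (4,6) (5,1) (5,6) (6,2) (6,3) (6,5) (6,6) (7,0) (7,5)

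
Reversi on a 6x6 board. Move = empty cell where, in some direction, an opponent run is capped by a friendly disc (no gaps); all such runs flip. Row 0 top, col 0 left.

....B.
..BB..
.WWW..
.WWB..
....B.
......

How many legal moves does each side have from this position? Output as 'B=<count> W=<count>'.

-- B to move --
(1,0): no bracket -> illegal
(1,1): flips 1 -> legal
(1,4): no bracket -> illegal
(2,0): no bracket -> illegal
(2,4): no bracket -> illegal
(3,0): flips 3 -> legal
(3,4): flips 1 -> legal
(4,0): flips 2 -> legal
(4,1): no bracket -> illegal
(4,2): flips 2 -> legal
(4,3): no bracket -> illegal
B mobility = 5
-- W to move --
(0,1): flips 1 -> legal
(0,2): flips 1 -> legal
(0,3): flips 2 -> legal
(0,5): no bracket -> illegal
(1,1): no bracket -> illegal
(1,4): no bracket -> illegal
(1,5): no bracket -> illegal
(2,4): no bracket -> illegal
(3,4): flips 1 -> legal
(3,5): no bracket -> illegal
(4,2): no bracket -> illegal
(4,3): flips 1 -> legal
(4,5): no bracket -> illegal
(5,3): no bracket -> illegal
(5,4): no bracket -> illegal
(5,5): flips 2 -> legal
W mobility = 6

Answer: B=5 W=6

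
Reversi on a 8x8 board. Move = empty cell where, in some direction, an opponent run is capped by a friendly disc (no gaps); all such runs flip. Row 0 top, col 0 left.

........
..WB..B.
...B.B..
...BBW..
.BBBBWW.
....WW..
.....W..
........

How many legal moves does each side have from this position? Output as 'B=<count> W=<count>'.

-- B to move --
(0,1): flips 1 -> legal
(0,2): no bracket -> illegal
(0,3): no bracket -> illegal
(1,1): flips 1 -> legal
(2,1): no bracket -> illegal
(2,2): no bracket -> illegal
(2,4): no bracket -> illegal
(2,6): flips 1 -> legal
(3,6): flips 1 -> legal
(3,7): no bracket -> illegal
(4,7): flips 2 -> legal
(5,3): no bracket -> illegal
(5,6): flips 1 -> legal
(5,7): no bracket -> illegal
(6,3): no bracket -> illegal
(6,4): flips 1 -> legal
(6,6): flips 1 -> legal
(7,4): no bracket -> illegal
(7,5): flips 4 -> legal
(7,6): flips 2 -> legal
B mobility = 10
-- W to move --
(0,2): no bracket -> illegal
(0,3): no bracket -> illegal
(0,4): no bracket -> illegal
(0,5): no bracket -> illegal
(0,6): no bracket -> illegal
(0,7): no bracket -> illegal
(1,4): flips 1 -> legal
(1,5): flips 1 -> legal
(1,7): no bracket -> illegal
(2,2): flips 2 -> legal
(2,4): flips 2 -> legal
(2,6): no bracket -> illegal
(2,7): no bracket -> illegal
(3,0): no bracket -> illegal
(3,1): no bracket -> illegal
(3,2): flips 3 -> legal
(3,6): no bracket -> illegal
(4,0): flips 4 -> legal
(5,0): no bracket -> illegal
(5,1): no bracket -> illegal
(5,2): no bracket -> illegal
(5,3): flips 1 -> legal
W mobility = 7

Answer: B=10 W=7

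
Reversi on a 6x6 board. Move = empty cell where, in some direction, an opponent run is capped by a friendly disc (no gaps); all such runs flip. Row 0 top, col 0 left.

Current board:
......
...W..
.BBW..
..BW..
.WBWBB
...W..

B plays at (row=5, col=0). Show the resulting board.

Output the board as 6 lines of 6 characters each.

Place B at (5,0); scan 8 dirs for brackets.
Dir NW: edge -> no flip
Dir N: first cell '.' (not opp) -> no flip
Dir NE: opp run (4,1) capped by B -> flip
Dir W: edge -> no flip
Dir E: first cell '.' (not opp) -> no flip
Dir SW: edge -> no flip
Dir S: edge -> no flip
Dir SE: edge -> no flip
All flips: (4,1)

Answer: ......
...W..
.BBW..
..BW..
.BBWBB
B..W..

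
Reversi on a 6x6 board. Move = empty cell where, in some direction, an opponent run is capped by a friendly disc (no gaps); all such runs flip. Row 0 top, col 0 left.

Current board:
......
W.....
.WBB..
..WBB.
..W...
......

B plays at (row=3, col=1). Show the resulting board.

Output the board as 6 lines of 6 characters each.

Answer: ......
W.....
.WBB..
.BBBB.
..W...
......

Derivation:
Place B at (3,1); scan 8 dirs for brackets.
Dir NW: first cell '.' (not opp) -> no flip
Dir N: opp run (2,1), next='.' -> no flip
Dir NE: first cell 'B' (not opp) -> no flip
Dir W: first cell '.' (not opp) -> no flip
Dir E: opp run (3,2) capped by B -> flip
Dir SW: first cell '.' (not opp) -> no flip
Dir S: first cell '.' (not opp) -> no flip
Dir SE: opp run (4,2), next='.' -> no flip
All flips: (3,2)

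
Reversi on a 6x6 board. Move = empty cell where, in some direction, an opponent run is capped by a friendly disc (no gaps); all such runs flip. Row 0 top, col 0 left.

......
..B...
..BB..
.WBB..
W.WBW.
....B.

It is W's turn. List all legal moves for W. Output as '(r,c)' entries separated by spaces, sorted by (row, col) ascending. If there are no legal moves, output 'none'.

(0,1): no bracket -> illegal
(0,2): flips 3 -> legal
(0,3): no bracket -> illegal
(1,1): flips 2 -> legal
(1,3): flips 1 -> legal
(1,4): no bracket -> illegal
(2,1): no bracket -> illegal
(2,4): flips 1 -> legal
(3,4): flips 2 -> legal
(4,1): no bracket -> illegal
(4,5): no bracket -> illegal
(5,2): no bracket -> illegal
(5,3): no bracket -> illegal
(5,5): no bracket -> illegal

Answer: (0,2) (1,1) (1,3) (2,4) (3,4)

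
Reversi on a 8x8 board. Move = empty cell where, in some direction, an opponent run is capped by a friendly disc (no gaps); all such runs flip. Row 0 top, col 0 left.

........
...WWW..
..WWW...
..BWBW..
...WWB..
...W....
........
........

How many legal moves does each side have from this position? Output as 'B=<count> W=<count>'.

-- B to move --
(0,2): no bracket -> illegal
(0,3): no bracket -> illegal
(0,4): flips 2 -> legal
(0,5): flips 2 -> legal
(0,6): no bracket -> illegal
(1,1): no bracket -> illegal
(1,2): flips 2 -> legal
(1,6): no bracket -> illegal
(2,1): no bracket -> illegal
(2,5): flips 1 -> legal
(2,6): no bracket -> illegal
(3,1): no bracket -> illegal
(3,6): flips 1 -> legal
(4,2): flips 2 -> legal
(4,6): no bracket -> illegal
(5,2): flips 1 -> legal
(5,4): flips 2 -> legal
(5,5): no bracket -> illegal
(6,2): no bracket -> illegal
(6,3): no bracket -> illegal
(6,4): no bracket -> illegal
B mobility = 8
-- W to move --
(2,1): flips 1 -> legal
(2,5): flips 1 -> legal
(3,1): flips 1 -> legal
(3,6): no bracket -> illegal
(4,1): flips 1 -> legal
(4,2): flips 1 -> legal
(4,6): flips 1 -> legal
(5,4): no bracket -> illegal
(5,5): flips 1 -> legal
(5,6): flips 2 -> legal
W mobility = 8

Answer: B=8 W=8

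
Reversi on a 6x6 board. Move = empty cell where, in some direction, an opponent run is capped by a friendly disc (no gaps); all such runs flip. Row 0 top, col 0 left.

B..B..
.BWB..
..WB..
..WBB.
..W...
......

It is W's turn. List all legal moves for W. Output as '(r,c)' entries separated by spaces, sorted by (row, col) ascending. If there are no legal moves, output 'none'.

(0,1): no bracket -> illegal
(0,2): no bracket -> illegal
(0,4): flips 1 -> legal
(1,0): flips 1 -> legal
(1,4): flips 2 -> legal
(2,0): no bracket -> illegal
(2,1): no bracket -> illegal
(2,4): flips 2 -> legal
(2,5): no bracket -> illegal
(3,5): flips 2 -> legal
(4,3): no bracket -> illegal
(4,4): flips 1 -> legal
(4,5): flips 2 -> legal

Answer: (0,4) (1,0) (1,4) (2,4) (3,5) (4,4) (4,5)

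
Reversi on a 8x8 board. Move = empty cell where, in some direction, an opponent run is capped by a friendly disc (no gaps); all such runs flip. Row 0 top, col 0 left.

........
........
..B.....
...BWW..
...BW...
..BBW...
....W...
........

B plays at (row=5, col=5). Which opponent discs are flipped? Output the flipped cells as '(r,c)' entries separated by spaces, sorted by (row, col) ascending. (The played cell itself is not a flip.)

Answer: (4,4) (5,4)

Derivation:
Dir NW: opp run (4,4) capped by B -> flip
Dir N: first cell '.' (not opp) -> no flip
Dir NE: first cell '.' (not opp) -> no flip
Dir W: opp run (5,4) capped by B -> flip
Dir E: first cell '.' (not opp) -> no flip
Dir SW: opp run (6,4), next='.' -> no flip
Dir S: first cell '.' (not opp) -> no flip
Dir SE: first cell '.' (not opp) -> no flip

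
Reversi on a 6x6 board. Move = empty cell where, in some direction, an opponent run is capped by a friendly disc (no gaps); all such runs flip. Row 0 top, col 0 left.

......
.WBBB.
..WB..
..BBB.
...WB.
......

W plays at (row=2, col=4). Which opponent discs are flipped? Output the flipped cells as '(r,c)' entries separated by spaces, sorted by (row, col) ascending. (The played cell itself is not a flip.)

Answer: (2,3)

Derivation:
Dir NW: opp run (1,3), next='.' -> no flip
Dir N: opp run (1,4), next='.' -> no flip
Dir NE: first cell '.' (not opp) -> no flip
Dir W: opp run (2,3) capped by W -> flip
Dir E: first cell '.' (not opp) -> no flip
Dir SW: opp run (3,3), next='.' -> no flip
Dir S: opp run (3,4) (4,4), next='.' -> no flip
Dir SE: first cell '.' (not opp) -> no flip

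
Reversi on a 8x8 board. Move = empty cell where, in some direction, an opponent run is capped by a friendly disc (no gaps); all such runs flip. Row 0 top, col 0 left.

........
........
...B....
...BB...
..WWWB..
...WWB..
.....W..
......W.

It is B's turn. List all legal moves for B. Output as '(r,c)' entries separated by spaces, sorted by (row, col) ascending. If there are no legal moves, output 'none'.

Answer: (4,1) (5,1) (5,2) (6,3) (6,4) (7,5)

Derivation:
(3,1): no bracket -> illegal
(3,2): no bracket -> illegal
(3,5): no bracket -> illegal
(4,1): flips 3 -> legal
(5,1): flips 1 -> legal
(5,2): flips 3 -> legal
(5,6): no bracket -> illegal
(6,2): no bracket -> illegal
(6,3): flips 3 -> legal
(6,4): flips 2 -> legal
(6,6): no bracket -> illegal
(6,7): no bracket -> illegal
(7,4): no bracket -> illegal
(7,5): flips 1 -> legal
(7,7): no bracket -> illegal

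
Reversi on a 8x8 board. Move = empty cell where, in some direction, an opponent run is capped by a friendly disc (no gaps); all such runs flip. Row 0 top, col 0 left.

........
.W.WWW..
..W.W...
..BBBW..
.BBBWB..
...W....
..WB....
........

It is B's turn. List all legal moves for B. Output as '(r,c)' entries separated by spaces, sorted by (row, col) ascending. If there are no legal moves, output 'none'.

Answer: (0,0) (0,4) (0,6) (1,2) (2,5) (3,6) (5,4) (5,5) (6,1) (6,4)

Derivation:
(0,0): flips 2 -> legal
(0,1): no bracket -> illegal
(0,2): no bracket -> illegal
(0,3): no bracket -> illegal
(0,4): flips 2 -> legal
(0,5): no bracket -> illegal
(0,6): flips 2 -> legal
(1,0): no bracket -> illegal
(1,2): flips 1 -> legal
(1,6): no bracket -> illegal
(2,0): no bracket -> illegal
(2,1): no bracket -> illegal
(2,3): no bracket -> illegal
(2,5): flips 1 -> legal
(2,6): no bracket -> illegal
(3,1): no bracket -> illegal
(3,6): flips 1 -> legal
(4,6): no bracket -> illegal
(5,1): no bracket -> illegal
(5,2): no bracket -> illegal
(5,4): flips 1 -> legal
(5,5): flips 1 -> legal
(6,1): flips 1 -> legal
(6,4): flips 1 -> legal
(7,1): no bracket -> illegal
(7,2): no bracket -> illegal
(7,3): no bracket -> illegal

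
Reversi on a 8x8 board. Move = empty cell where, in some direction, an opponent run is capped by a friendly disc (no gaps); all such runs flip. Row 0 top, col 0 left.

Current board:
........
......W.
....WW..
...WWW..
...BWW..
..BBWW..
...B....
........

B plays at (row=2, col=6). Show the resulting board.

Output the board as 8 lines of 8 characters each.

Place B at (2,6); scan 8 dirs for brackets.
Dir NW: first cell '.' (not opp) -> no flip
Dir N: opp run (1,6), next='.' -> no flip
Dir NE: first cell '.' (not opp) -> no flip
Dir W: opp run (2,5) (2,4), next='.' -> no flip
Dir E: first cell '.' (not opp) -> no flip
Dir SW: opp run (3,5) (4,4) capped by B -> flip
Dir S: first cell '.' (not opp) -> no flip
Dir SE: first cell '.' (not opp) -> no flip
All flips: (3,5) (4,4)

Answer: ........
......W.
....WWB.
...WWB..
...BBW..
..BBWW..
...B....
........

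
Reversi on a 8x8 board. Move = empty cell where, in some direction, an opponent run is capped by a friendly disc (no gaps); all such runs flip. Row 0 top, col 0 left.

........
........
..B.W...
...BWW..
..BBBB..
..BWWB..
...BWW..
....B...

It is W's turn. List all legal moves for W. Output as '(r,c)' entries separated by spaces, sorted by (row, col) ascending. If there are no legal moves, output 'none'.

(1,1): no bracket -> illegal
(1,2): no bracket -> illegal
(1,3): no bracket -> illegal
(2,1): no bracket -> illegal
(2,3): flips 2 -> legal
(3,1): flips 1 -> legal
(3,2): flips 2 -> legal
(3,6): flips 1 -> legal
(4,1): no bracket -> illegal
(4,6): flips 1 -> legal
(5,1): flips 3 -> legal
(5,6): flips 2 -> legal
(6,1): flips 2 -> legal
(6,2): flips 1 -> legal
(6,6): no bracket -> illegal
(7,2): flips 1 -> legal
(7,3): flips 1 -> legal
(7,5): no bracket -> illegal

Answer: (2,3) (3,1) (3,2) (3,6) (4,6) (5,1) (5,6) (6,1) (6,2) (7,2) (7,3)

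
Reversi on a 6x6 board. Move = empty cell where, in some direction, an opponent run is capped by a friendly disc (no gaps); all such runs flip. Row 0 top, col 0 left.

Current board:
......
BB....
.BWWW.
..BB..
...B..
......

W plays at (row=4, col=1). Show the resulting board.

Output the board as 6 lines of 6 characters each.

Answer: ......
BB....
.BWWW.
..WB..
.W.B..
......

Derivation:
Place W at (4,1); scan 8 dirs for brackets.
Dir NW: first cell '.' (not opp) -> no flip
Dir N: first cell '.' (not opp) -> no flip
Dir NE: opp run (3,2) capped by W -> flip
Dir W: first cell '.' (not opp) -> no flip
Dir E: first cell '.' (not opp) -> no flip
Dir SW: first cell '.' (not opp) -> no flip
Dir S: first cell '.' (not opp) -> no flip
Dir SE: first cell '.' (not opp) -> no flip
All flips: (3,2)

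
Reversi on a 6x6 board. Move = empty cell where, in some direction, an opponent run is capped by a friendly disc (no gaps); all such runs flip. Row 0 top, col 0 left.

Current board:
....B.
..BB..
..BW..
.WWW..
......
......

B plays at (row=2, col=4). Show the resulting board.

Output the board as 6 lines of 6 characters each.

Answer: ....B.
..BB..
..BBB.
.WWW..
......
......

Derivation:
Place B at (2,4); scan 8 dirs for brackets.
Dir NW: first cell 'B' (not opp) -> no flip
Dir N: first cell '.' (not opp) -> no flip
Dir NE: first cell '.' (not opp) -> no flip
Dir W: opp run (2,3) capped by B -> flip
Dir E: first cell '.' (not opp) -> no flip
Dir SW: opp run (3,3), next='.' -> no flip
Dir S: first cell '.' (not opp) -> no flip
Dir SE: first cell '.' (not opp) -> no flip
All flips: (2,3)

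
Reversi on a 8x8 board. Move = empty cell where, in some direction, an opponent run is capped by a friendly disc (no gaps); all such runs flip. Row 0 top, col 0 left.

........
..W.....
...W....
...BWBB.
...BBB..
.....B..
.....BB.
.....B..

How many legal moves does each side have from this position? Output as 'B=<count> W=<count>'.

Answer: B=4 W=6

Derivation:
-- B to move --
(0,1): flips 3 -> legal
(0,2): no bracket -> illegal
(0,3): no bracket -> illegal
(1,1): no bracket -> illegal
(1,3): flips 1 -> legal
(1,4): no bracket -> illegal
(2,1): no bracket -> illegal
(2,2): no bracket -> illegal
(2,4): flips 1 -> legal
(2,5): flips 1 -> legal
(3,2): no bracket -> illegal
B mobility = 4
-- W to move --
(2,2): no bracket -> illegal
(2,4): no bracket -> illegal
(2,5): no bracket -> illegal
(2,6): no bracket -> illegal
(2,7): no bracket -> illegal
(3,2): flips 1 -> legal
(3,7): flips 2 -> legal
(4,2): no bracket -> illegal
(4,6): no bracket -> illegal
(4,7): no bracket -> illegal
(5,2): flips 1 -> legal
(5,3): flips 2 -> legal
(5,4): flips 1 -> legal
(5,6): flips 1 -> legal
(5,7): no bracket -> illegal
(6,4): no bracket -> illegal
(6,7): no bracket -> illegal
(7,4): no bracket -> illegal
(7,6): no bracket -> illegal
(7,7): no bracket -> illegal
W mobility = 6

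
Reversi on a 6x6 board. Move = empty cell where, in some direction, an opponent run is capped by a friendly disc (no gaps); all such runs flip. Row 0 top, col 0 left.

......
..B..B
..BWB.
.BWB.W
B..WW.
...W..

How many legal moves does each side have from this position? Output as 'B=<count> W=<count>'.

-- B to move --
(1,3): flips 1 -> legal
(1,4): no bracket -> illegal
(2,1): no bracket -> illegal
(2,5): no bracket -> illegal
(3,4): flips 1 -> legal
(4,1): no bracket -> illegal
(4,2): flips 1 -> legal
(4,5): no bracket -> illegal
(5,2): no bracket -> illegal
(5,4): no bracket -> illegal
(5,5): flips 1 -> legal
B mobility = 4
-- W to move --
(0,1): flips 1 -> legal
(0,2): flips 2 -> legal
(0,3): no bracket -> illegal
(0,4): no bracket -> illegal
(0,5): no bracket -> illegal
(1,1): flips 2 -> legal
(1,3): flips 1 -> legal
(1,4): no bracket -> illegal
(2,0): no bracket -> illegal
(2,1): flips 1 -> legal
(2,5): flips 1 -> legal
(3,0): flips 1 -> legal
(3,4): flips 1 -> legal
(4,1): no bracket -> illegal
(4,2): no bracket -> illegal
(5,0): no bracket -> illegal
(5,1): no bracket -> illegal
W mobility = 8

Answer: B=4 W=8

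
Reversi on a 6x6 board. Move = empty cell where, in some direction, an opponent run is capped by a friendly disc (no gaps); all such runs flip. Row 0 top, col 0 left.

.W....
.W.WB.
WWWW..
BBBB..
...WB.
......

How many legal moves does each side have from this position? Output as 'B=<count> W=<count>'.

Answer: B=8 W=7

Derivation:
-- B to move --
(0,0): flips 2 -> legal
(0,2): no bracket -> illegal
(0,3): flips 2 -> legal
(0,4): flips 2 -> legal
(1,0): flips 2 -> legal
(1,2): flips 3 -> legal
(2,4): no bracket -> illegal
(3,4): no bracket -> illegal
(4,2): flips 1 -> legal
(5,2): no bracket -> illegal
(5,3): flips 1 -> legal
(5,4): flips 1 -> legal
B mobility = 8
-- W to move --
(0,3): no bracket -> illegal
(0,4): no bracket -> illegal
(0,5): flips 1 -> legal
(1,5): flips 1 -> legal
(2,4): no bracket -> illegal
(2,5): no bracket -> illegal
(3,4): no bracket -> illegal
(3,5): no bracket -> illegal
(4,0): flips 2 -> legal
(4,1): flips 2 -> legal
(4,2): flips 2 -> legal
(4,5): flips 1 -> legal
(5,3): no bracket -> illegal
(5,4): no bracket -> illegal
(5,5): flips 2 -> legal
W mobility = 7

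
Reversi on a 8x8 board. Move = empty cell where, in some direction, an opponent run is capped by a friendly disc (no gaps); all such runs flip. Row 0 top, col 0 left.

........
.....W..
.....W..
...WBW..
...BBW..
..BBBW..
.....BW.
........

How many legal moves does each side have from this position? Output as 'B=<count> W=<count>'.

-- B to move --
(0,4): no bracket -> illegal
(0,5): flips 5 -> legal
(0,6): no bracket -> illegal
(1,4): no bracket -> illegal
(1,6): flips 1 -> legal
(2,2): flips 1 -> legal
(2,3): flips 1 -> legal
(2,4): no bracket -> illegal
(2,6): flips 1 -> legal
(3,2): flips 1 -> legal
(3,6): flips 2 -> legal
(4,2): no bracket -> illegal
(4,6): flips 1 -> legal
(5,6): flips 2 -> legal
(5,7): no bracket -> illegal
(6,4): no bracket -> illegal
(6,7): flips 1 -> legal
(7,5): no bracket -> illegal
(7,6): no bracket -> illegal
(7,7): flips 2 -> legal
B mobility = 11
-- W to move --
(2,3): flips 1 -> legal
(2,4): no bracket -> illegal
(3,2): no bracket -> illegal
(4,1): no bracket -> illegal
(4,2): flips 2 -> legal
(5,1): flips 3 -> legal
(5,6): no bracket -> illegal
(6,1): flips 3 -> legal
(6,2): flips 2 -> legal
(6,3): flips 3 -> legal
(6,4): flips 1 -> legal
(7,4): no bracket -> illegal
(7,5): flips 1 -> legal
(7,6): no bracket -> illegal
W mobility = 8

Answer: B=11 W=8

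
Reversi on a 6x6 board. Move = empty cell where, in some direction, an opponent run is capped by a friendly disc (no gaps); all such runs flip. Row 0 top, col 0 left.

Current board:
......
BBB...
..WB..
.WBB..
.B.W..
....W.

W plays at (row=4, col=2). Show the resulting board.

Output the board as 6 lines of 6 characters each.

Answer: ......
BBB...
..WB..
.WWB..
.BWW..
....W.

Derivation:
Place W at (4,2); scan 8 dirs for brackets.
Dir NW: first cell 'W' (not opp) -> no flip
Dir N: opp run (3,2) capped by W -> flip
Dir NE: opp run (3,3), next='.' -> no flip
Dir W: opp run (4,1), next='.' -> no flip
Dir E: first cell 'W' (not opp) -> no flip
Dir SW: first cell '.' (not opp) -> no flip
Dir S: first cell '.' (not opp) -> no flip
Dir SE: first cell '.' (not opp) -> no flip
All flips: (3,2)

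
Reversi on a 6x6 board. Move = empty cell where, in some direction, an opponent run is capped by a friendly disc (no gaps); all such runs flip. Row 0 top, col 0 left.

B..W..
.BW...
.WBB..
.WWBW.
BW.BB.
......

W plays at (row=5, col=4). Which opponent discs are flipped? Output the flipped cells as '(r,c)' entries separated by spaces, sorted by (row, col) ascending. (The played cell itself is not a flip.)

Answer: (4,3) (4,4)

Derivation:
Dir NW: opp run (4,3) capped by W -> flip
Dir N: opp run (4,4) capped by W -> flip
Dir NE: first cell '.' (not opp) -> no flip
Dir W: first cell '.' (not opp) -> no flip
Dir E: first cell '.' (not opp) -> no flip
Dir SW: edge -> no flip
Dir S: edge -> no flip
Dir SE: edge -> no flip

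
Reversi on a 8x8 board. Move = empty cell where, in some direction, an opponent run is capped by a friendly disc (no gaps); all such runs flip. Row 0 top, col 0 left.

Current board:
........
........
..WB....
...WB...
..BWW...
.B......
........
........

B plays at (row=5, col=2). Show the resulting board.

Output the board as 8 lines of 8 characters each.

Place B at (5,2); scan 8 dirs for brackets.
Dir NW: first cell '.' (not opp) -> no flip
Dir N: first cell 'B' (not opp) -> no flip
Dir NE: opp run (4,3) capped by B -> flip
Dir W: first cell 'B' (not opp) -> no flip
Dir E: first cell '.' (not opp) -> no flip
Dir SW: first cell '.' (not opp) -> no flip
Dir S: first cell '.' (not opp) -> no flip
Dir SE: first cell '.' (not opp) -> no flip
All flips: (4,3)

Answer: ........
........
..WB....
...WB...
..BBW...
.BB.....
........
........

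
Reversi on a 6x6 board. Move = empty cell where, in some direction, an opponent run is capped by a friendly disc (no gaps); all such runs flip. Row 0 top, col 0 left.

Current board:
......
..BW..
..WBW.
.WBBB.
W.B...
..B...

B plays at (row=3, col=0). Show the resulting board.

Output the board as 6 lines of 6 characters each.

Answer: ......
..BW..
..WBW.
BBBBB.
W.B...
..B...

Derivation:
Place B at (3,0); scan 8 dirs for brackets.
Dir NW: edge -> no flip
Dir N: first cell '.' (not opp) -> no flip
Dir NE: first cell '.' (not opp) -> no flip
Dir W: edge -> no flip
Dir E: opp run (3,1) capped by B -> flip
Dir SW: edge -> no flip
Dir S: opp run (4,0), next='.' -> no flip
Dir SE: first cell '.' (not opp) -> no flip
All flips: (3,1)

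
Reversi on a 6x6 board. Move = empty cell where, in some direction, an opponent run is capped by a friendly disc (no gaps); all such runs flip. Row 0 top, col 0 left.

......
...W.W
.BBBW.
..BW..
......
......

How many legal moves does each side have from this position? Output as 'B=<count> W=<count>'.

Answer: B=6 W=3

Derivation:
-- B to move --
(0,2): no bracket -> illegal
(0,3): flips 1 -> legal
(0,4): flips 1 -> legal
(0,5): no bracket -> illegal
(1,2): no bracket -> illegal
(1,4): no bracket -> illegal
(2,5): flips 1 -> legal
(3,4): flips 1 -> legal
(3,5): no bracket -> illegal
(4,2): no bracket -> illegal
(4,3): flips 1 -> legal
(4,4): flips 1 -> legal
B mobility = 6
-- W to move --
(1,0): no bracket -> illegal
(1,1): flips 1 -> legal
(1,2): no bracket -> illegal
(1,4): no bracket -> illegal
(2,0): flips 3 -> legal
(3,0): no bracket -> illegal
(3,1): flips 2 -> legal
(3,4): no bracket -> illegal
(4,1): no bracket -> illegal
(4,2): no bracket -> illegal
(4,3): no bracket -> illegal
W mobility = 3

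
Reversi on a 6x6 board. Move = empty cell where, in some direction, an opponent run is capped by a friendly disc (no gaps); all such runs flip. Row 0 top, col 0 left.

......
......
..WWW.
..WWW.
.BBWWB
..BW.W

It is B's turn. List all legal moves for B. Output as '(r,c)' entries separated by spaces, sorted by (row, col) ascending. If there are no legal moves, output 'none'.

(1,1): no bracket -> illegal
(1,2): flips 4 -> legal
(1,3): no bracket -> illegal
(1,4): flips 2 -> legal
(1,5): flips 2 -> legal
(2,1): no bracket -> illegal
(2,5): flips 2 -> legal
(3,1): no bracket -> illegal
(3,5): no bracket -> illegal
(5,4): flips 1 -> legal

Answer: (1,2) (1,4) (1,5) (2,5) (5,4)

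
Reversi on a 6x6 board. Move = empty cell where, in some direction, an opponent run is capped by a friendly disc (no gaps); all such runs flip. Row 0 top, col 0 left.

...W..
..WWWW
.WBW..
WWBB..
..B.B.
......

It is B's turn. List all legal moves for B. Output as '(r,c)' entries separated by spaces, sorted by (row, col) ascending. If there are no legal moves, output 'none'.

Answer: (0,2) (0,4) (0,5) (1,0) (2,0) (2,4) (4,0)

Derivation:
(0,1): no bracket -> illegal
(0,2): flips 1 -> legal
(0,4): flips 1 -> legal
(0,5): flips 2 -> legal
(1,0): flips 1 -> legal
(1,1): no bracket -> illegal
(2,0): flips 2 -> legal
(2,4): flips 1 -> legal
(2,5): no bracket -> illegal
(3,4): no bracket -> illegal
(4,0): flips 1 -> legal
(4,1): no bracket -> illegal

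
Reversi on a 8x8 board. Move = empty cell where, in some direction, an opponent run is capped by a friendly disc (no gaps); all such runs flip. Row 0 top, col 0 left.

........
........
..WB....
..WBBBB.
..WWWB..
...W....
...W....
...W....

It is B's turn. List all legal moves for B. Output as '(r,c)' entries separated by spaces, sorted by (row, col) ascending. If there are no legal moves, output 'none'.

(1,1): flips 1 -> legal
(1,2): no bracket -> illegal
(1,3): no bracket -> illegal
(2,1): flips 1 -> legal
(3,1): flips 1 -> legal
(4,1): flips 4 -> legal
(5,1): flips 1 -> legal
(5,2): flips 1 -> legal
(5,4): flips 1 -> legal
(5,5): flips 1 -> legal
(6,2): flips 2 -> legal
(6,4): no bracket -> illegal
(7,2): no bracket -> illegal
(7,4): no bracket -> illegal

Answer: (1,1) (2,1) (3,1) (4,1) (5,1) (5,2) (5,4) (5,5) (6,2)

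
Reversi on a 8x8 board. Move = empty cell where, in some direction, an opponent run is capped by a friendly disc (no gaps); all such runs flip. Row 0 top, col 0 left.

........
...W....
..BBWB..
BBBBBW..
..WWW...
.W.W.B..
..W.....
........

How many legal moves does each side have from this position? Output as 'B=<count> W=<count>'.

Answer: B=11 W=9

Derivation:
-- B to move --
(0,2): no bracket -> illegal
(0,3): flips 1 -> legal
(0,4): flips 1 -> legal
(1,2): no bracket -> illegal
(1,4): flips 1 -> legal
(1,5): flips 1 -> legal
(2,6): no bracket -> illegal
(3,6): flips 1 -> legal
(4,0): no bracket -> illegal
(4,1): no bracket -> illegal
(4,5): flips 1 -> legal
(4,6): no bracket -> illegal
(5,0): no bracket -> illegal
(5,2): flips 2 -> legal
(5,4): flips 2 -> legal
(6,0): flips 2 -> legal
(6,1): no bracket -> illegal
(6,3): flips 2 -> legal
(6,4): flips 2 -> legal
(7,1): no bracket -> illegal
(7,2): no bracket -> illegal
(7,3): no bracket -> illegal
B mobility = 11
-- W to move --
(1,1): flips 2 -> legal
(1,2): flips 2 -> legal
(1,4): no bracket -> illegal
(1,5): flips 1 -> legal
(1,6): flips 2 -> legal
(2,0): flips 1 -> legal
(2,1): flips 3 -> legal
(2,6): flips 1 -> legal
(3,6): no bracket -> illegal
(4,0): flips 2 -> legal
(4,1): no bracket -> illegal
(4,5): no bracket -> illegal
(4,6): no bracket -> illegal
(5,4): no bracket -> illegal
(5,6): no bracket -> illegal
(6,4): no bracket -> illegal
(6,5): no bracket -> illegal
(6,6): flips 1 -> legal
W mobility = 9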